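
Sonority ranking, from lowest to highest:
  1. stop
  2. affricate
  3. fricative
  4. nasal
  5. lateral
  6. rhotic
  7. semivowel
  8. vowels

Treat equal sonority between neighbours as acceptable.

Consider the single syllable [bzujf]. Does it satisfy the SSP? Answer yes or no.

yes

Onset: /b/ is a stop (sonority 1), /z/ is a fricative (sonority 3); then the nucleus /u/ (sonority 8).
Onset profile 1-3-8 — rises to the nucleus.
Coda: /j/ is a semivowel (sonority 7), /f/ is a fricative (sonority 3).
Coda profile 8-7-3 — falls from the nucleus.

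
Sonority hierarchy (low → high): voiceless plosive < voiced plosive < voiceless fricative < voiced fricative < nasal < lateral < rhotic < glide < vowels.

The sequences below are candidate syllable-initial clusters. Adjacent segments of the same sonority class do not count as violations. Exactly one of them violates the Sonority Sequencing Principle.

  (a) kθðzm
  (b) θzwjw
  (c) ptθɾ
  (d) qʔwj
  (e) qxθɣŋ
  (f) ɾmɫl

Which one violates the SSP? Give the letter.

(a) 1-3-4-4-5 → obeys
(b) 3-4-8-8-8 → obeys
(c) 1-1-3-7 → obeys
(d) 1-1-8-8 → obeys
(e) 1-3-3-4-5 → obeys
(f) 7-5-6-6 → violates

f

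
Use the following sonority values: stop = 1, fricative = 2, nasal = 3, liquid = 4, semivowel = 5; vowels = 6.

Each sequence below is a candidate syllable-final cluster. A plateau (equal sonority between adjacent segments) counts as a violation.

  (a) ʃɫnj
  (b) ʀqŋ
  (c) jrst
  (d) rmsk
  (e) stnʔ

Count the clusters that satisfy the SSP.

2

(a) 2-4-3-5 → violates
(b) 4-1-3 → violates
(c) 5-4-2-1 → obeys
(d) 4-3-2-1 → obeys
(e) 2-1-3-1 → violates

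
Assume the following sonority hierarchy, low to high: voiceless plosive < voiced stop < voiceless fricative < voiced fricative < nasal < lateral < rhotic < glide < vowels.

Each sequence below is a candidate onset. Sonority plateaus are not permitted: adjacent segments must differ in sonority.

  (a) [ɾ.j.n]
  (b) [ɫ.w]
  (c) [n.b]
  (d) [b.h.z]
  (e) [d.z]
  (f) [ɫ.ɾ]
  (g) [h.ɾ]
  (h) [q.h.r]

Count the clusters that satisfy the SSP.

6

(a) sonority 7-8-5: ill-formed.
(b) sonority 6-8: well-formed.
(c) sonority 5-2: ill-formed.
(d) sonority 2-3-4: well-formed.
(e) sonority 2-4: well-formed.
(f) sonority 6-7: well-formed.
(g) sonority 3-7: well-formed.
(h) sonority 1-3-7: well-formed.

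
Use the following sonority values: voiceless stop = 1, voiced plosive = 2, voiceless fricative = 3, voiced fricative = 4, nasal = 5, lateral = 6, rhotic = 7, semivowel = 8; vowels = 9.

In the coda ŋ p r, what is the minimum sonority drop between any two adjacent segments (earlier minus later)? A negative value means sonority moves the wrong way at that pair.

-6

/ŋ/: nasal = 5.
/p/: voiceless stop = 1.
/r/: rhotic = 7.
/ŋ/→/p/: change +4.
/p/→/r/: change -6.
Minimum = -6.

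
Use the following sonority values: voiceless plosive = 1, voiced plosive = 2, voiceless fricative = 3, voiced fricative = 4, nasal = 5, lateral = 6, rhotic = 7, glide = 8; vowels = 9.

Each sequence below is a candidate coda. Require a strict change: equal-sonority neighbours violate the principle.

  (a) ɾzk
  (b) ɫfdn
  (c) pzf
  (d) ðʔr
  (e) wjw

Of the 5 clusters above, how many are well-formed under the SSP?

(a) sonority 7-4-1: well-formed.
(b) sonority 6-3-2-5: ill-formed.
(c) sonority 1-4-3: ill-formed.
(d) sonority 4-1-7: ill-formed.
(e) sonority 8-8-8: ill-formed.

1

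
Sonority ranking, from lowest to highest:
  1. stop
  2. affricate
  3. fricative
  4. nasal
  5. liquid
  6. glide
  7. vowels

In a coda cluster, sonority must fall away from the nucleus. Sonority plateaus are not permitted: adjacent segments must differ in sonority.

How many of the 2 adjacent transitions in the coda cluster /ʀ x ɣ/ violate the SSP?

/ʀ/ — liquid, sonority 5.
/x/ — fricative, sonority 3.
/ɣ/ — fricative, sonority 3.
/ʀ/→/x/: 5→3 (falls) — ok.
/x/→/ɣ/: 3→3 (plateau) — violation.

1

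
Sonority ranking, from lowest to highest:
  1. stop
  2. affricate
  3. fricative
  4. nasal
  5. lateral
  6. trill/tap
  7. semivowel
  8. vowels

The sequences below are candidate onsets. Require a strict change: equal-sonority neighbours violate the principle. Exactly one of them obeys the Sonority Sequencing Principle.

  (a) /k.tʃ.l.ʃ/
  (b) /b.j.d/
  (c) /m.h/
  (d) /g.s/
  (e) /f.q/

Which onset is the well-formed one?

d

(a) 1-2-5-3 → violates
(b) 1-7-1 → violates
(c) 4-3 → violates
(d) 1-3 → obeys
(e) 3-1 → violates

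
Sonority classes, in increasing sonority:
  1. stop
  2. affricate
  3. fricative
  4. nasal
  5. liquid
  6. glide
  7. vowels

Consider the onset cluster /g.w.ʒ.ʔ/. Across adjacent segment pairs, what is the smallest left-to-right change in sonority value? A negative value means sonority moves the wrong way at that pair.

/g/ is a stop (sonority 1).
/w/ is a glide (sonority 6).
/ʒ/ is a fricative (sonority 3).
/ʔ/ is a stop (sonority 1).
/g/→/w/: change +5.
/w/→/ʒ/: change -3.
/ʒ/→/ʔ/: change -2.
Minimum = -3.

-3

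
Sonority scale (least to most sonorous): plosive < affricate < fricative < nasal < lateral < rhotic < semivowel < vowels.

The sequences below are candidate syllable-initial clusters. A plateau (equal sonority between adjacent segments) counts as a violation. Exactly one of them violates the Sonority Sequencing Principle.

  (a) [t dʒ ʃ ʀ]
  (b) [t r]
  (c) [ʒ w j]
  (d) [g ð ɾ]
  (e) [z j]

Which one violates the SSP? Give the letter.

(a) [t dʒ ʃ ʀ]: profile 1-2-3-6 — obeys.
(b) [t r]: profile 1-6 — obeys.
(c) [ʒ w j]: profile 3-7-7 — violates.
(d) [g ð ɾ]: profile 1-3-6 — obeys.
(e) [z j]: profile 3-7 — obeys.

c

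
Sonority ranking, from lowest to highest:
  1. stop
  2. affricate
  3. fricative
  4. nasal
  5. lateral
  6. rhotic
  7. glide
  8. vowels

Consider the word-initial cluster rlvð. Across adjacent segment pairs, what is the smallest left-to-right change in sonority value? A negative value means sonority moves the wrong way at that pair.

/r/ is a rhotic (sonority 6).
/l/ is a lateral (sonority 5).
/v/ is a fricative (sonority 3).
/ð/ is a fricative (sonority 3).
/r/→/l/: change -1.
/l/→/v/: change -2.
/v/→/ð/: change +0.
Minimum = -2.

-2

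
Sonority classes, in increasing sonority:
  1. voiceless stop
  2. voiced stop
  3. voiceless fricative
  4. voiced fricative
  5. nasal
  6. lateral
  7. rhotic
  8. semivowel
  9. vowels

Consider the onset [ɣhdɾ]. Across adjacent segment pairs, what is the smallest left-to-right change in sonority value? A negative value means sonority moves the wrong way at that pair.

/ɣ/ — voiced fricative, sonority 4.
/h/ — voiceless fricative, sonority 3.
/d/ — voiced stop, sonority 2.
/ɾ/ — rhotic, sonority 7.
/ɣ/→/h/: change -1.
/h/→/d/: change -1.
/d/→/ɾ/: change +5.
Minimum = -1.

-1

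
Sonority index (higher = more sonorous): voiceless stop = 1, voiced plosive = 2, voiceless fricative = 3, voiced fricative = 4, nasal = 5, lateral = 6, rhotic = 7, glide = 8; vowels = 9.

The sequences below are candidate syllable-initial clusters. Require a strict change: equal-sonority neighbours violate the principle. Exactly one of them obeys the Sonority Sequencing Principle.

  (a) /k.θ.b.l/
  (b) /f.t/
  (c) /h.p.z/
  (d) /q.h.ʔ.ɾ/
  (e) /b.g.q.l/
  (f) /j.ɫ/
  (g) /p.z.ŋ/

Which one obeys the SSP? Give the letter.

g

(a) /k.θ.b.l/: profile 1-3-2-6 — violates.
(b) /f.t/: profile 3-1 — violates.
(c) /h.p.z/: profile 3-1-4 — violates.
(d) /q.h.ʔ.ɾ/: profile 1-3-1-7 — violates.
(e) /b.g.q.l/: profile 2-2-1-6 — violates.
(f) /j.ɫ/: profile 8-6 — violates.
(g) /p.z.ŋ/: profile 1-4-5 — obeys.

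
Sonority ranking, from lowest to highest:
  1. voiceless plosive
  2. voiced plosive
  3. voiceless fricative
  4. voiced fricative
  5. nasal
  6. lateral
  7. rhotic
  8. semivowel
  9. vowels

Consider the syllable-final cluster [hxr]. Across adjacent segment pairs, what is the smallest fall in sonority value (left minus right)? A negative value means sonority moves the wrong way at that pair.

-4

/h/: voiceless fricative = 3.
/x/: voiceless fricative = 3.
/r/: rhotic = 7.
/h/→/x/: change +0.
/x/→/r/: change -4.
Minimum = -4.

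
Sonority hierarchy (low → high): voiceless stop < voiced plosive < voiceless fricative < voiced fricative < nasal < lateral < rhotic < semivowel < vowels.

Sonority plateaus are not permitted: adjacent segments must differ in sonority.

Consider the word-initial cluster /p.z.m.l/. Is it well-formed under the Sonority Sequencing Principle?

yes

/p/ is a voiceless stop (sonority 1).
/z/ is a voiced fricative (sonority 4).
/m/ is a nasal (sonority 5).
/l/ is a lateral (sonority 6).
The profile 1-4-5-6 strictly rises, so the word-initial cluster satisfies the SSP.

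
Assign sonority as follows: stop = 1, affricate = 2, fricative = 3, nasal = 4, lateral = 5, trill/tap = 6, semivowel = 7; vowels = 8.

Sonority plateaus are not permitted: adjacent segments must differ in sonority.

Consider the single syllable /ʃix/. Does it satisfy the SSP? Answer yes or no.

yes

Onset: /ʃ/ is a fricative (sonority 3); then the nucleus /i/ (sonority 8).
Onset profile 3-8 — rises to the nucleus.
Coda: /x/ is a fricative (sonority 3).
Coda profile 8-3 — falls from the nucleus.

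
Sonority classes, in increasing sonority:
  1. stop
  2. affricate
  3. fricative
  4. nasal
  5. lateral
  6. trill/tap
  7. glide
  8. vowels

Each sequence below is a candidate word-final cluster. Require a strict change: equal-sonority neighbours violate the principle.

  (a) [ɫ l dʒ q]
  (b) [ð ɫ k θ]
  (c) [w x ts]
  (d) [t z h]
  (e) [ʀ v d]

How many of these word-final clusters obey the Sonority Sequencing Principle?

2

(a) 5-5-2-1 → violates
(b) 3-5-1-3 → violates
(c) 7-3-2 → obeys
(d) 1-3-3 → violates
(e) 6-3-1 → obeys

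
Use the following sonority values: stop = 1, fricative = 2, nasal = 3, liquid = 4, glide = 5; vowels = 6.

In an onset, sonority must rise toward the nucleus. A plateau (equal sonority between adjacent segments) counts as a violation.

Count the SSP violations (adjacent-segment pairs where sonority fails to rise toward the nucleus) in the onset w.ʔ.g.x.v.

/w/ — glide, sonority 5.
/ʔ/ — stop, sonority 1.
/g/ — stop, sonority 1.
/x/ — fricative, sonority 2.
/v/ — fricative, sonority 2.
/w/→/ʔ/: 5→1 (does not rise) — violation.
/ʔ/→/g/: 1→1 (plateau) — violation.
/g/→/x/: 1→2 (rises) — ok.
/x/→/v/: 2→2 (plateau) — violation.

3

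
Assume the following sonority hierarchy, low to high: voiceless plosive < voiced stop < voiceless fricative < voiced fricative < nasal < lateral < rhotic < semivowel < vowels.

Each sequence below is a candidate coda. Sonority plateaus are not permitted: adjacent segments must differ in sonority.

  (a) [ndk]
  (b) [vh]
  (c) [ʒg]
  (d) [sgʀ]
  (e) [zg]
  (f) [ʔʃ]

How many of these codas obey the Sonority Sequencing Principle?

4

(a) [ndk]: profile 5-2-1 — obeys.
(b) [vh]: profile 4-3 — obeys.
(c) [ʒg]: profile 4-2 — obeys.
(d) [sgʀ]: profile 3-2-7 — violates.
(e) [zg]: profile 4-2 — obeys.
(f) [ʔʃ]: profile 1-3 — violates.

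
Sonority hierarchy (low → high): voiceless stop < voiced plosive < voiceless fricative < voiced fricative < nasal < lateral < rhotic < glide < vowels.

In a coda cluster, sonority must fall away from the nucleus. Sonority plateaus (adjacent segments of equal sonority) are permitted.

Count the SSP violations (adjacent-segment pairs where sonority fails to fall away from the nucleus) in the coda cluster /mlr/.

2

/m/ — nasal, sonority 5.
/l/ — lateral, sonority 6.
/r/ — rhotic, sonority 7.
/m/→/l/: 5→6 (does not fall) — violation.
/l/→/r/: 6→7 (does not fall) — violation.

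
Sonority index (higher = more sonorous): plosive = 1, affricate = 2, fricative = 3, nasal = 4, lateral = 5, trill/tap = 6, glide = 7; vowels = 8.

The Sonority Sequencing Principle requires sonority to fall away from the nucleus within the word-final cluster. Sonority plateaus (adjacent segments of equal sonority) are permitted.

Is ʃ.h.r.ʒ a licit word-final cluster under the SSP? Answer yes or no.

no

/ʃ/ — fricative, sonority 3.
/h/ — fricative, sonority 3.
/r/ — trill/tap, sonority 6.
/ʒ/ — fricative, sonority 3.
The profile is 3-3-6-3. Between /h/ (3) and /r/ (6) sonority does not fall, so the cluster violates the SSP.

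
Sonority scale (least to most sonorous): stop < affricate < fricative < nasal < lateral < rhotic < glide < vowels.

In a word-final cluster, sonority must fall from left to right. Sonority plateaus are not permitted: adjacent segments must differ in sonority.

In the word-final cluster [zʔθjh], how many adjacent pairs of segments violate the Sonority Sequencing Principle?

2

/z/: fricative = 3.
/ʔ/: stop = 1.
/θ/: fricative = 3.
/j/: glide = 7.
/h/: fricative = 3.
/z/→/ʔ/: 3→1 (falls) — ok.
/ʔ/→/θ/: 1→3 (does not fall) — violation.
/θ/→/j/: 3→7 (does not fall) — violation.
/j/→/h/: 7→3 (falls) — ok.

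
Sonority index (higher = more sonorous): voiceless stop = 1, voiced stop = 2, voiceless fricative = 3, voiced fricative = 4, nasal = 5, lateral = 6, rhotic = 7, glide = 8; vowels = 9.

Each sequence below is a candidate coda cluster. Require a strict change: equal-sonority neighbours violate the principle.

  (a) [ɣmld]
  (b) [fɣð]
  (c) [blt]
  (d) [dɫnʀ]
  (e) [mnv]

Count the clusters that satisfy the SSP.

(a) sonority 4-5-6-2: ill-formed.
(b) sonority 3-4-4: ill-formed.
(c) sonority 2-6-1: ill-formed.
(d) sonority 2-6-5-7: ill-formed.
(e) sonority 5-5-4: ill-formed.

0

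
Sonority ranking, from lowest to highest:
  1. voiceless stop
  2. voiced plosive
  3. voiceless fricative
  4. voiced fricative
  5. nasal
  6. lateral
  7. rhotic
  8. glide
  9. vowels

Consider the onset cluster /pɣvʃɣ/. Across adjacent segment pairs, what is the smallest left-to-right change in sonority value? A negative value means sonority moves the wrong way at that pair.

-1

/p/: voiceless stop = 1.
/ɣ/: voiced fricative = 4.
/v/: voiced fricative = 4.
/ʃ/: voiceless fricative = 3.
/ɣ/: voiced fricative = 4.
/p/→/ɣ/: change +3.
/ɣ/→/v/: change +0.
/v/→/ʃ/: change -1.
/ʃ/→/ɣ/: change +1.
Minimum = -1.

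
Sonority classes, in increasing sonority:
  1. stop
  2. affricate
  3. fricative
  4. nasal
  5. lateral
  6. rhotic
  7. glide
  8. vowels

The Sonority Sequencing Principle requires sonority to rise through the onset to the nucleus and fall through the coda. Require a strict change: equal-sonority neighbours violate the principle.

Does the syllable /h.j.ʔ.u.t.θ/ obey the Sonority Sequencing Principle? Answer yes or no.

no

Onset: /h/ is a fricative (sonority 3), /j/ is a glide (sonority 7), /ʔ/ is a stop (sonority 1); then the nucleus /u/ (sonority 8).
Onset profile 3-7-1-8 — does not strictly rise throughout.
Coda: /t/ is a stop (sonority 1), /θ/ is a fricative (sonority 3).
Coda profile 8-1-3 — does not strictly fall throughout.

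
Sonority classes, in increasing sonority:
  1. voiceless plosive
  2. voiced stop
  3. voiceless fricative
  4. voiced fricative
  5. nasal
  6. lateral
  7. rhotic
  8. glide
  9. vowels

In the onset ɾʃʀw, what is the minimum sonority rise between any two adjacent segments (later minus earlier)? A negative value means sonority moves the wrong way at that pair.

-4

/ɾ/: rhotic = 7.
/ʃ/: voiceless fricative = 3.
/ʀ/: rhotic = 7.
/w/: glide = 8.
/ɾ/→/ʃ/: change -4.
/ʃ/→/ʀ/: change +4.
/ʀ/→/w/: change +1.
Minimum = -4.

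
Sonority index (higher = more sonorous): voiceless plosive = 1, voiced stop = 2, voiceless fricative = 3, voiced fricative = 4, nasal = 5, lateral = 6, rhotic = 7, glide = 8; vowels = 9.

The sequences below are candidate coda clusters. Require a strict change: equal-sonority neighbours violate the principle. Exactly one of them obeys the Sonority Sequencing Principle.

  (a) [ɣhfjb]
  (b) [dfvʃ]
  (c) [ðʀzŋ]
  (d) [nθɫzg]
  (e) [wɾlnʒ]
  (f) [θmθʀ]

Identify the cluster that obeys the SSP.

(a) sonority 4-3-3-8-2: ill-formed.
(b) sonority 2-3-4-3: ill-formed.
(c) sonority 4-7-4-5: ill-formed.
(d) sonority 5-3-6-4-2: ill-formed.
(e) sonority 8-7-6-5-4: well-formed.
(f) sonority 3-5-3-7: ill-formed.

e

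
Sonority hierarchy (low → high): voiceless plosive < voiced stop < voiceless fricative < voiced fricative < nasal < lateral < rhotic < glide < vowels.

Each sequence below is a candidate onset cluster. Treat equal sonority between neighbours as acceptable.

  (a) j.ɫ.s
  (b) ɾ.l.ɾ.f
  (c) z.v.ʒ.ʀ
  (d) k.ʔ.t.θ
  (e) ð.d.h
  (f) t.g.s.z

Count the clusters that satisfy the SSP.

3

(a) j.ɫ.s: profile 8-6-3 — violates.
(b) ɾ.l.ɾ.f: profile 7-6-7-3 — violates.
(c) z.v.ʒ.ʀ: profile 4-4-4-7 — obeys.
(d) k.ʔ.t.θ: profile 1-1-1-3 — obeys.
(e) ð.d.h: profile 4-2-3 — violates.
(f) t.g.s.z: profile 1-2-3-4 — obeys.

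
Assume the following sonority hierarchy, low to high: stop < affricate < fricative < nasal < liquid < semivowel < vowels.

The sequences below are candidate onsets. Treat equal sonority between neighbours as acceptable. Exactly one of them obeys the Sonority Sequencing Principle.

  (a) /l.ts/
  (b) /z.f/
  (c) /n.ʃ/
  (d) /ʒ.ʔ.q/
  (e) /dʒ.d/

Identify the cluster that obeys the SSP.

b

(a) /l.ts/: profile 5-2 — violates.
(b) /z.f/: profile 3-3 — obeys.
(c) /n.ʃ/: profile 4-3 — violates.
(d) /ʒ.ʔ.q/: profile 3-1-1 — violates.
(e) /dʒ.d/: profile 2-1 — violates.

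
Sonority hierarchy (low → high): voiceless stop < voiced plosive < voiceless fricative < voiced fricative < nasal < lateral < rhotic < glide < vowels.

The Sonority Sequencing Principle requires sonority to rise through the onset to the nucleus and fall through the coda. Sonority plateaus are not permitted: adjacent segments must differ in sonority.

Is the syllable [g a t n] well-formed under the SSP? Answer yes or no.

no

Onset: /g/ is a voiced plosive (sonority 2); then the nucleus /a/ (sonority 9).
Onset profile 2-9 — rises to the nucleus.
Coda: /t/ is a voiceless stop (sonority 1), /n/ is a nasal (sonority 5).
Coda profile 9-1-5 — does not strictly fall throughout.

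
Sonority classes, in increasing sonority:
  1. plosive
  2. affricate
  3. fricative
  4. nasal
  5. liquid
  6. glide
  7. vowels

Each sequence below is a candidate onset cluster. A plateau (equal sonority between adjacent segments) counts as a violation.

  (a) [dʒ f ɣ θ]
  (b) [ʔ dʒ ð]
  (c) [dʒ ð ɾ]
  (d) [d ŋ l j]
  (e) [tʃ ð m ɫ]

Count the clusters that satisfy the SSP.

4

(a) [dʒ f ɣ θ]: profile 2-3-3-3 — violates.
(b) [ʔ dʒ ð]: profile 1-2-3 — obeys.
(c) [dʒ ð ɾ]: profile 2-3-5 — obeys.
(d) [d ŋ l j]: profile 1-4-5-6 — obeys.
(e) [tʃ ð m ɫ]: profile 2-3-4-5 — obeys.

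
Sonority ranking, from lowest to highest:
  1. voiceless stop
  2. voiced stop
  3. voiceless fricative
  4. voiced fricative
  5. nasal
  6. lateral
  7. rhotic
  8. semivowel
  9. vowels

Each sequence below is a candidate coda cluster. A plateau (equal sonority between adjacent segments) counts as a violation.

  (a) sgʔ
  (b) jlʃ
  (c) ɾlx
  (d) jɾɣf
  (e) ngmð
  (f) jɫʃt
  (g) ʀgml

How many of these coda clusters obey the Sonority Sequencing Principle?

5

(a) sgʔ: profile 3-2-1 — obeys.
(b) jlʃ: profile 8-6-3 — obeys.
(c) ɾlx: profile 7-6-3 — obeys.
(d) jɾɣf: profile 8-7-4-3 — obeys.
(e) ngmð: profile 5-2-5-4 — violates.
(f) jɫʃt: profile 8-6-3-1 — obeys.
(g) ʀgml: profile 7-2-5-6 — violates.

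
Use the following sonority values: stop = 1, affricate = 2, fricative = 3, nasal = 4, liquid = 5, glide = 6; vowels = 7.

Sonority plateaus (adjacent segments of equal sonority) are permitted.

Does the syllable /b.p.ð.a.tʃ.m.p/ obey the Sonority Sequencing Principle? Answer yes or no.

Onset: /b/ is a stop (sonority 1), /p/ is a stop (sonority 1), /ð/ is a fricative (sonority 3); then the nucleus /a/ (sonority 7).
Onset profile 1-1-3-7 — rises to the nucleus.
Coda: /tʃ/ is an affricate (sonority 2), /m/ is a nasal (sonority 4), /p/ is a stop (sonority 1).
Coda profile 7-2-4-1 — does not fall throughout.

no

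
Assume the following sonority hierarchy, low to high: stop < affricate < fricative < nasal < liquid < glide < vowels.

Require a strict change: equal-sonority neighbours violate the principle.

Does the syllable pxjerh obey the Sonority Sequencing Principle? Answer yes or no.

yes

Onset: /p/ is a stop (sonority 1), /x/ is a fricative (sonority 3), /j/ is a glide (sonority 6); then the nucleus /e/ (sonority 7).
Onset profile 1-3-6-7 — rises to the nucleus.
Coda: /r/ is a liquid (sonority 5), /h/ is a fricative (sonority 3).
Coda profile 7-5-3 — falls from the nucleus.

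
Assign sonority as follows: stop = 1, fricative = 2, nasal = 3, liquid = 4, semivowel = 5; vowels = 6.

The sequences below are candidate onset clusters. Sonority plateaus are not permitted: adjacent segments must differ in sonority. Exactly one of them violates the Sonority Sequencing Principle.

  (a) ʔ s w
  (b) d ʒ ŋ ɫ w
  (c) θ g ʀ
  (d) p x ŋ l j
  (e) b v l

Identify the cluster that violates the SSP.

(a) 1-2-5 → obeys
(b) 1-2-3-4-5 → obeys
(c) 2-1-4 → violates
(d) 1-2-3-4-5 → obeys
(e) 1-2-4 → obeys

c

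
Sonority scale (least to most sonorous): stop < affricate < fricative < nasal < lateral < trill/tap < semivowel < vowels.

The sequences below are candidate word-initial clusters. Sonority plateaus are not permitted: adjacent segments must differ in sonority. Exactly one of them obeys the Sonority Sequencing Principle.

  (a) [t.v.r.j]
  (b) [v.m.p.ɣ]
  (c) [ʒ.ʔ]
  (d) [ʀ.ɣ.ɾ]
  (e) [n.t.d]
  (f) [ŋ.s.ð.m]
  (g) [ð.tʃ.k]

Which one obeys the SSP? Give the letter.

(a) [t.v.r.j]: profile 1-3-6-7 — obeys.
(b) [v.m.p.ɣ]: profile 3-4-1-3 — violates.
(c) [ʒ.ʔ]: profile 3-1 — violates.
(d) [ʀ.ɣ.ɾ]: profile 6-3-6 — violates.
(e) [n.t.d]: profile 4-1-1 — violates.
(f) [ŋ.s.ð.m]: profile 4-3-3-4 — violates.
(g) [ð.tʃ.k]: profile 3-2-1 — violates.

a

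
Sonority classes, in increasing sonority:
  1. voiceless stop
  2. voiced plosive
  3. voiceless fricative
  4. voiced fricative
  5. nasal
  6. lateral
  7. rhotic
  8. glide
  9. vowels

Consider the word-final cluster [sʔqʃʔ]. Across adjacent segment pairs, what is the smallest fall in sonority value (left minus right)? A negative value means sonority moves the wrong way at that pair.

-2

/s/ is a voiceless fricative (sonority 3).
/ʔ/ is a voiceless stop (sonority 1).
/q/ is a voiceless stop (sonority 1).
/ʃ/ is a voiceless fricative (sonority 3).
/ʔ/ is a voiceless stop (sonority 1).
/s/→/ʔ/: change +2.
/ʔ/→/q/: change +0.
/q/→/ʃ/: change -2.
/ʃ/→/ʔ/: change +2.
Minimum = -2.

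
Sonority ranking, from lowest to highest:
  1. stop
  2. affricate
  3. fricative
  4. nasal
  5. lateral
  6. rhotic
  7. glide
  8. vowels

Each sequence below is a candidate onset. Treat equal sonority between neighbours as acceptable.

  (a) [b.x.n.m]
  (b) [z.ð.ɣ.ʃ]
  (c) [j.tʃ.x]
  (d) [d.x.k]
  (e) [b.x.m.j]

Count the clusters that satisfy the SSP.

3

(a) sonority 1-3-4-4: well-formed.
(b) sonority 3-3-3-3: well-formed.
(c) sonority 7-2-3: ill-formed.
(d) sonority 1-3-1: ill-formed.
(e) sonority 1-3-4-7: well-formed.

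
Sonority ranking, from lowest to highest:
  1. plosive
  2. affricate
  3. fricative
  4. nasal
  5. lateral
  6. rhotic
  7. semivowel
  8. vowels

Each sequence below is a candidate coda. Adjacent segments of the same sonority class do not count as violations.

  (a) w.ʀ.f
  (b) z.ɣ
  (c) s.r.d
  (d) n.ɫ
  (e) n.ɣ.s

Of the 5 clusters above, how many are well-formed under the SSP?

3

(a) w.ʀ.f: profile 7-6-3 — obeys.
(b) z.ɣ: profile 3-3 — obeys.
(c) s.r.d: profile 3-6-1 — violates.
(d) n.ɫ: profile 4-5 — violates.
(e) n.ɣ.s: profile 4-3-3 — obeys.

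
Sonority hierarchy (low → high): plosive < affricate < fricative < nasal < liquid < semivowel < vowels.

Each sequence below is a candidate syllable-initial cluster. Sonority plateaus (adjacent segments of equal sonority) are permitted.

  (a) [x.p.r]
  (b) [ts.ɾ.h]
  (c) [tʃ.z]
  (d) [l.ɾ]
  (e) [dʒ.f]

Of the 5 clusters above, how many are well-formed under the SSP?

(a) 3-1-5 → violates
(b) 2-5-3 → violates
(c) 2-3 → obeys
(d) 5-5 → obeys
(e) 2-3 → obeys

3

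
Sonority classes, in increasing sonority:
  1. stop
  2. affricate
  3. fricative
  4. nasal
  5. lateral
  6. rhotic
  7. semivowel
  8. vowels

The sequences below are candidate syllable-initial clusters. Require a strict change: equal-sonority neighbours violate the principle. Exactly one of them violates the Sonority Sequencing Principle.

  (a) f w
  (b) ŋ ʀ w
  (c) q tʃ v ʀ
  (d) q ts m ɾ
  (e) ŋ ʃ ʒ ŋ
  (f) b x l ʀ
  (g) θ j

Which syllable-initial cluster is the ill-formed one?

e

(a) 3-7 → obeys
(b) 4-6-7 → obeys
(c) 1-2-3-6 → obeys
(d) 1-2-4-6 → obeys
(e) 4-3-3-4 → violates
(f) 1-3-5-6 → obeys
(g) 3-7 → obeys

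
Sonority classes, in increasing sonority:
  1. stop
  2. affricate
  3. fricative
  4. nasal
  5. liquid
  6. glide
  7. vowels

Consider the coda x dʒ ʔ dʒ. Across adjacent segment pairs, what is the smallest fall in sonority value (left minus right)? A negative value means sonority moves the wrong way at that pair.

-1

/x/ is a fricative (sonority 3).
/dʒ/ is an affricate (sonority 2).
/ʔ/ is a stop (sonority 1).
/dʒ/ is an affricate (sonority 2).
/x/→/dʒ/: change +1.
/dʒ/→/ʔ/: change +1.
/ʔ/→/dʒ/: change -1.
Minimum = -1.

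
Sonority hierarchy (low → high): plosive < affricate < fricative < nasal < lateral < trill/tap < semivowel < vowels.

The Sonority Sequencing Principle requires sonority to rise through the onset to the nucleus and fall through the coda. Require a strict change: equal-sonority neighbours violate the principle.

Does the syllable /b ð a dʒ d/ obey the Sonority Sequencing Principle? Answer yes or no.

yes

Onset: /b/ is a plosive (sonority 1), /ð/ is a fricative (sonority 3); then the nucleus /a/ (sonority 8).
Onset profile 1-3-8 — rises to the nucleus.
Coda: /dʒ/ is an affricate (sonority 2), /d/ is a plosive (sonority 1).
Coda profile 8-2-1 — falls from the nucleus.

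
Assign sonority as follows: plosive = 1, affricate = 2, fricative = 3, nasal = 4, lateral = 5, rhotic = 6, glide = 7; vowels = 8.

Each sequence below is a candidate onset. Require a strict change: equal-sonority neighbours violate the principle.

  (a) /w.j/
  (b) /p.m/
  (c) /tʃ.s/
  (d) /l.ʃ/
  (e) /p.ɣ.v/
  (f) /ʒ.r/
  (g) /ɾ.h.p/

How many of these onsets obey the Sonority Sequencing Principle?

(a) 7-7 → violates
(b) 1-4 → obeys
(c) 2-3 → obeys
(d) 5-3 → violates
(e) 1-3-3 → violates
(f) 3-6 → obeys
(g) 6-3-1 → violates

3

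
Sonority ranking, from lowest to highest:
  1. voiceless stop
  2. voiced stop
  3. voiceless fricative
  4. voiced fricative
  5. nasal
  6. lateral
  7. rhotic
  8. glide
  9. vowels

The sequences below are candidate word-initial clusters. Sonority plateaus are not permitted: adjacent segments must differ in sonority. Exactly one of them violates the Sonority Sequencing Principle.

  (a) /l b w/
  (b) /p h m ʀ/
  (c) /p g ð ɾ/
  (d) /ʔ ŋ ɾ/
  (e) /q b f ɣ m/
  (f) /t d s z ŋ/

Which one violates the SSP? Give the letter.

(a) /l b w/: profile 6-2-8 — violates.
(b) /p h m ʀ/: profile 1-3-5-7 — obeys.
(c) /p g ð ɾ/: profile 1-2-4-7 — obeys.
(d) /ʔ ŋ ɾ/: profile 1-5-7 — obeys.
(e) /q b f ɣ m/: profile 1-2-3-4-5 — obeys.
(f) /t d s z ŋ/: profile 1-2-3-4-5 — obeys.

a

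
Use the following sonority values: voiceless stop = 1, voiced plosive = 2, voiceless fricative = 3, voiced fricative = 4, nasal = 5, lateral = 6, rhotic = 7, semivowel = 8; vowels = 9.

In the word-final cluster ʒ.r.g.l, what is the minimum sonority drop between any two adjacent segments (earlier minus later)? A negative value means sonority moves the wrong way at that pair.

-4

/ʒ/ is a voiced fricative (sonority 4).
/r/ is a rhotic (sonority 7).
/g/ is a voiced plosive (sonority 2).
/l/ is a lateral (sonority 6).
/ʒ/→/r/: change -3.
/r/→/g/: change +5.
/g/→/l/: change -4.
Minimum = -4.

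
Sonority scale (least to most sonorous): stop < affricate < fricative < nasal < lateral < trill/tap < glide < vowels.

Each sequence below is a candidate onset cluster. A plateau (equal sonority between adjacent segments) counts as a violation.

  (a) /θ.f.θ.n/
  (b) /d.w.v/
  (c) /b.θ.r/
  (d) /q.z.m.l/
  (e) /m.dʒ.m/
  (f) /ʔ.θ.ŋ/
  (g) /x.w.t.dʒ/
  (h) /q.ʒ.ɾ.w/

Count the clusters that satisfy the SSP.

(a) /θ.f.θ.n/: profile 3-3-3-4 — violates.
(b) /d.w.v/: profile 1-7-3 — violates.
(c) /b.θ.r/: profile 1-3-6 — obeys.
(d) /q.z.m.l/: profile 1-3-4-5 — obeys.
(e) /m.dʒ.m/: profile 4-2-4 — violates.
(f) /ʔ.θ.ŋ/: profile 1-3-4 — obeys.
(g) /x.w.t.dʒ/: profile 3-7-1-2 — violates.
(h) /q.ʒ.ɾ.w/: profile 1-3-6-7 — obeys.

4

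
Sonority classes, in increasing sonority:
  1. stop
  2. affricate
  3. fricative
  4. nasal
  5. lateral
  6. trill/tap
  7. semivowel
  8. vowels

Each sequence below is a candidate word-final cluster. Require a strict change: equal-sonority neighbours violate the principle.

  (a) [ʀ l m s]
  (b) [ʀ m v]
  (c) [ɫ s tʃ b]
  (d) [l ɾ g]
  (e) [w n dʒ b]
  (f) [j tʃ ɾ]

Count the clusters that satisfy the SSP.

(a) 6-5-4-3 → obeys
(b) 6-4-3 → obeys
(c) 5-3-2-1 → obeys
(d) 5-6-1 → violates
(e) 7-4-2-1 → obeys
(f) 7-2-6 → violates

4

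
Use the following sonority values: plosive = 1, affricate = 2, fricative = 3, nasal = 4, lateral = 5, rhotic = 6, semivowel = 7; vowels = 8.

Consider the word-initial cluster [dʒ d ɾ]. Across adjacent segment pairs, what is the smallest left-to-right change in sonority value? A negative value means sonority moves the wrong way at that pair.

/dʒ/ is an affricate (sonority 2).
/d/ is a plosive (sonority 1).
/ɾ/ is a rhotic (sonority 6).
/dʒ/→/d/: change -1.
/d/→/ɾ/: change +5.
Minimum = -1.

-1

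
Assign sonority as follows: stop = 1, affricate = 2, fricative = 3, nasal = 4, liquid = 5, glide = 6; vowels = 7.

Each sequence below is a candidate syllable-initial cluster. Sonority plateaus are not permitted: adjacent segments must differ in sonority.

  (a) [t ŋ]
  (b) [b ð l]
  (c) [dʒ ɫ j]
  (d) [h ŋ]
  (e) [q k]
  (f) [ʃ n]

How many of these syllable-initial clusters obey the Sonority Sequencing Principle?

5

(a) 1-4 → obeys
(b) 1-3-5 → obeys
(c) 2-5-6 → obeys
(d) 3-4 → obeys
(e) 1-1 → violates
(f) 3-4 → obeys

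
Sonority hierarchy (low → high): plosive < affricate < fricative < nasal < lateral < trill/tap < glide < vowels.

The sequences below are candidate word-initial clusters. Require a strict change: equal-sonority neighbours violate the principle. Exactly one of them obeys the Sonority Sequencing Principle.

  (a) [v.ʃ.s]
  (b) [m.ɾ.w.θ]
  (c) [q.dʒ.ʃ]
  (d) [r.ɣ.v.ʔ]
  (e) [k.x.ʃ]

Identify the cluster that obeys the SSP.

(a) 3-3-3 → violates
(b) 4-6-7-3 → violates
(c) 1-2-3 → obeys
(d) 6-3-3-1 → violates
(e) 1-3-3 → violates

c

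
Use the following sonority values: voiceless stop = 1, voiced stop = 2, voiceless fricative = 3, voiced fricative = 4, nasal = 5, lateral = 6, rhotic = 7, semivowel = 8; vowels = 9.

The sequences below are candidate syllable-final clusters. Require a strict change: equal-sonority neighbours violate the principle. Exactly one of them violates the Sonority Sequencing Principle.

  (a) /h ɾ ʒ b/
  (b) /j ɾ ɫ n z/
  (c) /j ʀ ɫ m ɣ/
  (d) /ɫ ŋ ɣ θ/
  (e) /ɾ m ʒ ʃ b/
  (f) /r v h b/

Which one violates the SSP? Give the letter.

(a) /h ɾ ʒ b/: profile 3-7-4-2 — violates.
(b) /j ɾ ɫ n z/: profile 8-7-6-5-4 — obeys.
(c) /j ʀ ɫ m ɣ/: profile 8-7-6-5-4 — obeys.
(d) /ɫ ŋ ɣ θ/: profile 6-5-4-3 — obeys.
(e) /ɾ m ʒ ʃ b/: profile 7-5-4-3-2 — obeys.
(f) /r v h b/: profile 7-4-3-2 — obeys.

a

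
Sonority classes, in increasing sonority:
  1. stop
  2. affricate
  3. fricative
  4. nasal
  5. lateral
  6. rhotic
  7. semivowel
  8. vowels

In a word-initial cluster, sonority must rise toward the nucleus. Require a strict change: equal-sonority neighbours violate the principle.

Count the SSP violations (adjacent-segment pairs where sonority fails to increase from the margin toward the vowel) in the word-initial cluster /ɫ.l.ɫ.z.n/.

3

/ɫ/ — lateral, sonority 5.
/l/ — lateral, sonority 5.
/ɫ/ — lateral, sonority 5.
/z/ — fricative, sonority 3.
/n/ — nasal, sonority 4.
/ɫ/→/l/: 5→5 (plateau) — violation.
/l/→/ɫ/: 5→5 (plateau) — violation.
/ɫ/→/z/: 5→3 (does not rise) — violation.
/z/→/n/: 3→4 (rises) — ok.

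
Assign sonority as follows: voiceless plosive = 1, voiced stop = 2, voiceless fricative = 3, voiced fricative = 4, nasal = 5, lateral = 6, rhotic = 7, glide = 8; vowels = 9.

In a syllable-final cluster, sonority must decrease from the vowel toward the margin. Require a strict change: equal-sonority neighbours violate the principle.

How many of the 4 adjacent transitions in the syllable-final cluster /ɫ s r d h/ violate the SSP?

/ɫ/ is a lateral (sonority 6).
/s/ is a voiceless fricative (sonority 3).
/r/ is a rhotic (sonority 7).
/d/ is a voiced stop (sonority 2).
/h/ is a voiceless fricative (sonority 3).
/ɫ/→/s/: 6→3 (falls) — ok.
/s/→/r/: 3→7 (does not fall) — violation.
/r/→/d/: 7→2 (falls) — ok.
/d/→/h/: 2→3 (does not fall) — violation.

2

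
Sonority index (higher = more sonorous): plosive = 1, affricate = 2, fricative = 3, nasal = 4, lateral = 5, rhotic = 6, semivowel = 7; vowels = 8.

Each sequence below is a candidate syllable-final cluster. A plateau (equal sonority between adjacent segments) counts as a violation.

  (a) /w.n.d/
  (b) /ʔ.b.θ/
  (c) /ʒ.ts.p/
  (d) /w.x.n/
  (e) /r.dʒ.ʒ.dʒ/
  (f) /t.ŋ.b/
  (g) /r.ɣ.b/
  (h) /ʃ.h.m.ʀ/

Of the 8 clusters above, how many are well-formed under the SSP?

(a) 7-4-1 → obeys
(b) 1-1-3 → violates
(c) 3-2-1 → obeys
(d) 7-3-4 → violates
(e) 6-2-3-2 → violates
(f) 1-4-1 → violates
(g) 6-3-1 → obeys
(h) 3-3-4-6 → violates

3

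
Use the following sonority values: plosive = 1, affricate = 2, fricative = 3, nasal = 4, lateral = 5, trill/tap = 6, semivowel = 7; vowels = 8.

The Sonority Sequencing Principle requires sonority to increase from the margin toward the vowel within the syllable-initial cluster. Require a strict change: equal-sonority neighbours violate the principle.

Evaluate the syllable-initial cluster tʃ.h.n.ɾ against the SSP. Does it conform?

yes

/tʃ/ — affricate, sonority 2.
/h/ — fricative, sonority 3.
/n/ — nasal, sonority 4.
/ɾ/ — trill/tap, sonority 6.
The profile 2-3-4-6 strictly rises, so the syllable-initial cluster satisfies the SSP.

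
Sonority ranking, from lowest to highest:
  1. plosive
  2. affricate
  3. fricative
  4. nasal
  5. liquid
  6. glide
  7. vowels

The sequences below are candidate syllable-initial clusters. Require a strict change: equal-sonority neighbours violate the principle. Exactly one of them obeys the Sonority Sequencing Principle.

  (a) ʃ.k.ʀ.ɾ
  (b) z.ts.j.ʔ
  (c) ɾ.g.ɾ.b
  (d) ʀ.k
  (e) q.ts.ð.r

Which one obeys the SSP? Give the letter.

(a) sonority 3-1-5-5: ill-formed.
(b) sonority 3-2-6-1: ill-formed.
(c) sonority 5-1-5-1: ill-formed.
(d) sonority 5-1: ill-formed.
(e) sonority 1-2-3-5: well-formed.

e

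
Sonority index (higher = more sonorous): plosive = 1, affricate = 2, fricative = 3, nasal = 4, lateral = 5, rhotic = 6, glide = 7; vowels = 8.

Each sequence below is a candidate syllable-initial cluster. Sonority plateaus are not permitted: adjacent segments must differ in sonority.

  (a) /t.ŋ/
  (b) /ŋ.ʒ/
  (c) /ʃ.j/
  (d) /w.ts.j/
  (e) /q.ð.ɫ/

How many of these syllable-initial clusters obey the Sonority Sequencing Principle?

(a) sonority 1-4: well-formed.
(b) sonority 4-3: ill-formed.
(c) sonority 3-7: well-formed.
(d) sonority 7-2-7: ill-formed.
(e) sonority 1-3-5: well-formed.

3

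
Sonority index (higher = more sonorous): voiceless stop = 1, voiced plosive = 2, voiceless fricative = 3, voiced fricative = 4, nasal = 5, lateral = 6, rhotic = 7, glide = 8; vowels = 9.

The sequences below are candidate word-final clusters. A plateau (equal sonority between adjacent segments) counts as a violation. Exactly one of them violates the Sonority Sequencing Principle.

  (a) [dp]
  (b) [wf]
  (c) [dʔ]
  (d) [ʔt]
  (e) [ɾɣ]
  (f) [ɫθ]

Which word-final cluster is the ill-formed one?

d

(a) sonority 2-1: well-formed.
(b) sonority 8-3: well-formed.
(c) sonority 2-1: well-formed.
(d) sonority 1-1: ill-formed.
(e) sonority 7-4: well-formed.
(f) sonority 6-3: well-formed.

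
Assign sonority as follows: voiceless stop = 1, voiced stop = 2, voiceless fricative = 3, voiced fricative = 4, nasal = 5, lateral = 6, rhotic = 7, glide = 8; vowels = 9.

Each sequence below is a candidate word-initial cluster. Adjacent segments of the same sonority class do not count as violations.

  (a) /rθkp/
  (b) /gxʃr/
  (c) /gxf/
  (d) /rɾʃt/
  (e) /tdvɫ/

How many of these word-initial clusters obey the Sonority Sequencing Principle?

3

(a) sonority 7-3-1-1: ill-formed.
(b) sonority 2-3-3-7: well-formed.
(c) sonority 2-3-3: well-formed.
(d) sonority 7-7-3-1: ill-formed.
(e) sonority 1-2-4-6: well-formed.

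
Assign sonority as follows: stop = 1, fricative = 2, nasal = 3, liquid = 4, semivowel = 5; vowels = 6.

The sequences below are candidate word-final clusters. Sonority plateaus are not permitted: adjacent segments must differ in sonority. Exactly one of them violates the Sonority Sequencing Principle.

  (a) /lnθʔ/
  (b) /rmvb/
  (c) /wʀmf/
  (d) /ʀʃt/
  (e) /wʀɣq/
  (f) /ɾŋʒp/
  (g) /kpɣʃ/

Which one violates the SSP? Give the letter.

g

(a) 4-3-2-1 → obeys
(b) 4-3-2-1 → obeys
(c) 5-4-3-2 → obeys
(d) 4-2-1 → obeys
(e) 5-4-2-1 → obeys
(f) 4-3-2-1 → obeys
(g) 1-1-2-2 → violates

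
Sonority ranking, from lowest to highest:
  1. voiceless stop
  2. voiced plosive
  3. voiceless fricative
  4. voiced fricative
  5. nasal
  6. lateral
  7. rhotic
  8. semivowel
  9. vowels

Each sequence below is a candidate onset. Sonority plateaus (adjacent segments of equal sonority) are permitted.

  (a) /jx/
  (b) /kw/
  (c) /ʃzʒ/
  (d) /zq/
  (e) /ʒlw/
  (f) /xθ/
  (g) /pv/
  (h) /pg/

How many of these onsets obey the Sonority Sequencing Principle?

6

(a) 8-3 → violates
(b) 1-8 → obeys
(c) 3-4-4 → obeys
(d) 4-1 → violates
(e) 4-6-8 → obeys
(f) 3-3 → obeys
(g) 1-4 → obeys
(h) 1-2 → obeys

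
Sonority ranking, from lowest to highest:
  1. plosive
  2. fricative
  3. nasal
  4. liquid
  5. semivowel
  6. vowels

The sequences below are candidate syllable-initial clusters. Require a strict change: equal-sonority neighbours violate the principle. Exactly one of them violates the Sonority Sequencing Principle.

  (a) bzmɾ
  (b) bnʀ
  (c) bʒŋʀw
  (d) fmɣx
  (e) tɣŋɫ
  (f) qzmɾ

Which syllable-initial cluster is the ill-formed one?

d

(a) 1-2-3-4 → obeys
(b) 1-3-4 → obeys
(c) 1-2-3-4-5 → obeys
(d) 2-3-2-2 → violates
(e) 1-2-3-4 → obeys
(f) 1-2-3-4 → obeys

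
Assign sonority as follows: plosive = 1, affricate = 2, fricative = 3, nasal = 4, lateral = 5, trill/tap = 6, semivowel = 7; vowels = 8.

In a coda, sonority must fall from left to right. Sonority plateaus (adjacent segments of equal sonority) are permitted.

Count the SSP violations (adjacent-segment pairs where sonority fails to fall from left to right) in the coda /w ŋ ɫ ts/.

/w/ — semivowel, sonority 7.
/ŋ/ — nasal, sonority 4.
/ɫ/ — lateral, sonority 5.
/ts/ — affricate, sonority 2.
/w/→/ŋ/: 7→4 (falls) — ok.
/ŋ/→/ɫ/: 4→5 (does not fall) — violation.
/ɫ/→/ts/: 5→2 (falls) — ok.

1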